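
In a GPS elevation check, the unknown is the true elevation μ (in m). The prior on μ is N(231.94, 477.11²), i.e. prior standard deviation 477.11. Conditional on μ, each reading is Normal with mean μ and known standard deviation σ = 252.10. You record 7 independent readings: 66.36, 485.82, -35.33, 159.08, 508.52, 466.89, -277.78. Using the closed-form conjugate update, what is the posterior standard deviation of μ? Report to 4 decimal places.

93.4396

For Normal data with known variance σ², a Normal(μ₀, σ₀²) prior on μ is conjugate. Posterior precision = 1/σ₀² + n/σ²; posterior mean is the precision-weighted average of μ₀ and x̄.
σ₀² = 477.11² = 227633.9521, σ² = 252.10² = 63554.41; σ² + n·σ₀² = 63554.41 + 7·227633.9521 = 1656992.0747.
Posterior precision = 1/σ₀² + n/σ² = 1/227633.9521 + 7/63554.41 = (σ² + n·σ₀²)/(σ₀²σ²) = 1656992.0747/(227633.9521·63554.41); posterior variance σₙ² = σ₀²σ²/(σ² + n·σ₀²) = 227633.9521·63554.41/1656992.0747 = 8730.966033.
Posterior SD = √σₙ² = √(227633.9521·63554.41/1656992.0747) = 93.4396.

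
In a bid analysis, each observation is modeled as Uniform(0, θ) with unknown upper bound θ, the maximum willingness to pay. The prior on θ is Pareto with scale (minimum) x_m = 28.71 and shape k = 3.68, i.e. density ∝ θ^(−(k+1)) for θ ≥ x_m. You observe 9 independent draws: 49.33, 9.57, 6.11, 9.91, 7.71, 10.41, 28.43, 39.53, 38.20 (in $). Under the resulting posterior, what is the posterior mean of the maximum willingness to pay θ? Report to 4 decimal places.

53.5535

A Pareto(scale x_m, shape k) prior on the upper bound θ of Uniform(0, θ) is conjugate: posterior is Pareto(max(x_m, max xᵢ), k + n).
Sample maximum = 49.33; prior scale x_m = 28.71 → posterior scale = max = 49.33.
Posterior shape = 3.68 + 9 = 12.68.
E[θ|data] = k·x_m/(k−1) = 12.68·49.33/11.68 = 53.5535.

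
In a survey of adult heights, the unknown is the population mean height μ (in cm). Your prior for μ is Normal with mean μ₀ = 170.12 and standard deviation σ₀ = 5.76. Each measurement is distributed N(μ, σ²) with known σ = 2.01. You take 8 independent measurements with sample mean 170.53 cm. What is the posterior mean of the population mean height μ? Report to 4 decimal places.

170.5239

For Normal data with known variance σ², a Normal(μ₀, σ₀²) prior on μ is conjugate. Posterior precision = 1/σ₀² + n/σ²; posterior mean is the precision-weighted average of μ₀ and x̄.
n·x̄ = 8·170.53 = 1364.24.
σ₀² = 5.76² = 33.1776, σ² = 2.01² = 4.0401; σ² + n·σ₀² = 4.0401 + 8·33.1776 = 269.4609.
Posterior mean = (μ₀/σ₀² + n·x̄/σ²)/(1/σ₀² + n/σ²) = (σ²·μ₀ + σ₀²·n·x̄)/(σ² + n·σ₀²) = (4.0401·170.12 + 33.1776·1364.24)/269.4609 = 45949.510836/269.4609 = 170.5239.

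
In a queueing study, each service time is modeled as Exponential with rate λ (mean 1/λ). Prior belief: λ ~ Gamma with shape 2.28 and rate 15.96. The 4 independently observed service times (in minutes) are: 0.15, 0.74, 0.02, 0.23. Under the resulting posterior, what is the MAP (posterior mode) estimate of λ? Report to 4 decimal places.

0.3088

With a Gamma(shape α, rate β) prior on the exponential rate λ, the posterior after n observations with total T = Σxᵢ is Gamma(α+n, β+T).
Sum of observations T = 1.14 minutes; n = 4.
Posterior: Gamma(2.28+4, 15.96+1.14) = Gamma(6.28, 17.10).
Mode = (α−1)/β = 0.3088.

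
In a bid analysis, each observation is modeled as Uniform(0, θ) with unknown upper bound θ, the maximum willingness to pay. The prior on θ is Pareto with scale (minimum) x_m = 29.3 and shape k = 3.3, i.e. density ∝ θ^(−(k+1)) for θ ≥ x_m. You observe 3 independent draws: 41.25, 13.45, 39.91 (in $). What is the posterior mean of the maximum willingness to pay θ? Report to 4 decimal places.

49.0330

A Pareto(scale x_m, shape k) prior on the upper bound θ of Uniform(0, θ) is conjugate: posterior is Pareto(max(x_m, max xᵢ), k + n).
Sample maximum = 41.25; prior scale x_m = 29.3 → posterior scale = max = 41.25.
Posterior shape = 3.3 + 3 = 6.3.
E[θ|data] = k·x_m/(k−1) = 6.3·41.25/5.3 = 49.0330.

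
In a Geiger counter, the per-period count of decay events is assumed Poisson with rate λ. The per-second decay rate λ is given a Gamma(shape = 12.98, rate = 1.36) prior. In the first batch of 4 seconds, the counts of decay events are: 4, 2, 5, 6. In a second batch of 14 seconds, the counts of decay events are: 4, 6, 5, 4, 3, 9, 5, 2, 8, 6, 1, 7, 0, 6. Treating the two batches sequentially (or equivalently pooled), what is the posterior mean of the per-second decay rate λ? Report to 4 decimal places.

4.9576

With a Gamma(shape α, rate β) prior, the Poisson likelihood is conjugate: the posterior is Gamma(α + ΣXᵢ, β + n).
Batch 1: sum of counts S = 17 over n = 4 seconds.
After batch 1: Gamma(α+S, β+n) = Gamma(12.98+17, 1.36+4) = Gamma(29.98, 5.36).
Batch 2: sum of counts S = 66 over n = 14 seconds.
After batch 2: Gamma(α+S, β+n) = Gamma(29.98+66, 5.36+14) = Gamma(95.98, 19.36).
Posterior mean = α/β = 95.98/19.36 = 4.9576.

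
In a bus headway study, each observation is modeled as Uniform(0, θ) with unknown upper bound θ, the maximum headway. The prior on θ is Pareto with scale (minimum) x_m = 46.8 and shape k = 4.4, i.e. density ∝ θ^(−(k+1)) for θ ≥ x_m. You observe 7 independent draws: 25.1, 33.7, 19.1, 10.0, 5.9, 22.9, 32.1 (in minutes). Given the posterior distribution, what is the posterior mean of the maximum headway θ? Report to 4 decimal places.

A Pareto(scale x_m, shape k) prior on the upper bound θ of Uniform(0, θ) is conjugate: posterior is Pareto(max(x_m, max xᵢ), k + n).
Sample maximum = 33.7; prior scale x_m = 46.8 → posterior scale = max = 46.8.
Posterior shape = 4.4 + 7 = 11.4.
E[θ|data] = k·x_m/(k−1) = 11.4·46.8/10.4 = 51.3000.

51.3000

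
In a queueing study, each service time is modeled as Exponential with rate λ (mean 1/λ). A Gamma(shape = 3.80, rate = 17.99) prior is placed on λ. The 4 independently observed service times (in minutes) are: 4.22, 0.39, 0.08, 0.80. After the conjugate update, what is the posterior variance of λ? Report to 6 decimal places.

0.014148

With a Gamma(shape α, rate β) prior on the exponential rate λ, the posterior after n observations with total T = Σxᵢ is Gamma(α+n, β+T).
Sum of observations T = 5.49 minutes; n = 4.
Posterior: Gamma(3.80+4, 17.99+5.49) = Gamma(7.80, 23.48).
Var = α/β² = 0.014148.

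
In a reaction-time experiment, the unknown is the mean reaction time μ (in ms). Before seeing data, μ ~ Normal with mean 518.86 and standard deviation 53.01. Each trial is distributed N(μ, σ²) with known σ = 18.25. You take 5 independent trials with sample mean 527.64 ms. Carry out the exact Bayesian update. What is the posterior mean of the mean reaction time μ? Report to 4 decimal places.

527.4367

For Normal data with known variance σ², a Normal(μ₀, σ₀²) prior on μ is conjugate. Posterior precision = 1/σ₀² + n/σ²; posterior mean is the precision-weighted average of μ₀ and x̄.
n·x̄ = 5·527.64 = 2638.2.
σ₀² = 53.01² = 2810.0601, σ² = 18.25² = 333.0625; σ² + n·σ₀² = 333.0625 + 5·2810.0601 = 14383.363.
Posterior mean = (μ₀/σ₀² + n·x̄/σ²)/(1/σ₀² + n/σ²) = (σ²·μ₀ + σ₀²·n·x̄)/(σ² + n·σ₀²) = (333.0625·518.86 + 2810.0601·2638.2)/14383.363 = 7586313.36457/14383.363 = 527.4367.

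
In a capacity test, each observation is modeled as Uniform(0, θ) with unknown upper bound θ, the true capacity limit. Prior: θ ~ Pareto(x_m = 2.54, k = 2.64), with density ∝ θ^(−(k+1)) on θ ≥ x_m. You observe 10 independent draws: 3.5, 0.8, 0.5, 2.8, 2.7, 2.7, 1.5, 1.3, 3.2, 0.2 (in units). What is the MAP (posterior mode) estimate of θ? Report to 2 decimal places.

A Pareto(scale x_m, shape k) prior on the upper bound θ of Uniform(0, θ) is conjugate: posterior is Pareto(max(x_m, max xᵢ), k + n).
Sample maximum = 3.5; prior scale x_m = 2.54 → posterior scale = max = 3.50.
Posterior shape = 2.64 + 10 = 12.64.
The Pareto density is decreasing on [x_m, ∞), so the mode is x_m = 3.50.

3.50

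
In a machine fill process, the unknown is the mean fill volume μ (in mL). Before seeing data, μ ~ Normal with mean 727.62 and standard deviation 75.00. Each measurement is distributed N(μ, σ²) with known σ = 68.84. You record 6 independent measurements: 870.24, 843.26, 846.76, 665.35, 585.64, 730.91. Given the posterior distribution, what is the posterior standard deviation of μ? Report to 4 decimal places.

For Normal data with known variance σ², a Normal(μ₀, σ₀²) prior on μ is conjugate. Posterior precision = 1/σ₀² + n/σ²; posterior mean is the precision-weighted average of μ₀ and x̄.
σ₀² = 75.00² = 5625, σ² = 68.84² = 4738.9456; σ² + n·σ₀² = 4738.9456 + 6·5625 = 38488.9456.
Posterior precision = 1/σ₀² + n/σ² = 1/5625 + 6/4738.9456 = (σ² + n·σ₀²)/(σ₀²σ²) = 38488.9456/(5625·4738.9456); posterior variance σₙ² = σ₀²σ²/(σ² + n·σ₀²) = 5625·4738.9456/38488.9456 = 692.577273.
Posterior SD = √σₙ² = √(5625·4738.9456/38488.9456) = 26.3169.

26.3169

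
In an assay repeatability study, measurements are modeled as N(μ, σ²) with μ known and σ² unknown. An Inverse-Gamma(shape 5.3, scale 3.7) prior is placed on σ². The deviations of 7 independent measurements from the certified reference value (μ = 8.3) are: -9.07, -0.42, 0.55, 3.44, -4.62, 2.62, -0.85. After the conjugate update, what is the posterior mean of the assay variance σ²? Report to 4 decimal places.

With known mean μ and an Inverse-Gamma(α, β) prior on σ², the Normal likelihood is conjugate: posterior is Inv-Gamma(α + n/2, β + Σ(xᵢ−μ)²/2).
Σ(xᵢ−μ)² = (-9.07)² + (-0.42)² + (0.55)² + (3.44)² + (-4.62)² + (2.62)² + (-0.85)² = 123.5087.
Posterior: Inv-Gamma(5.3 + 7/2, 3.7 + 123.5087/2) = Inv-Gamma(8.80, 65.45435).
E[σ²|data] = β/(α−1) = 65.45435/7.80 = 8.3916.

8.3916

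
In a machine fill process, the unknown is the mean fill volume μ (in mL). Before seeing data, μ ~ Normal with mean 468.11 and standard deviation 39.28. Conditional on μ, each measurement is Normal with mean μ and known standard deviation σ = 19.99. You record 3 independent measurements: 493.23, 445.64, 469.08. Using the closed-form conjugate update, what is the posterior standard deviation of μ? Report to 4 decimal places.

For Normal data with known variance σ², a Normal(μ₀, σ₀²) prior on μ is conjugate. Posterior precision = 1/σ₀² + n/σ²; posterior mean is the precision-weighted average of μ₀ and x̄.
σ₀² = 39.28² = 1542.9184, σ² = 19.99² = 399.6001; σ² + n·σ₀² = 399.6001 + 3·1542.9184 = 5028.3553.
Posterior precision = 1/σ₀² + n/σ² = 1/1542.9184 + 3/399.6001 = (σ² + n·σ₀²)/(σ₀²σ²) = 5028.3553/(1542.9184·399.6001); posterior variance σₙ² = σ₀²σ²/(σ² + n·σ₀²) = 1542.9184·399.6001/5028.3553 = 122.614714.
Posterior SD = √σₙ² = √(1542.9184·399.6001/5028.3553) = 11.0732.

11.0732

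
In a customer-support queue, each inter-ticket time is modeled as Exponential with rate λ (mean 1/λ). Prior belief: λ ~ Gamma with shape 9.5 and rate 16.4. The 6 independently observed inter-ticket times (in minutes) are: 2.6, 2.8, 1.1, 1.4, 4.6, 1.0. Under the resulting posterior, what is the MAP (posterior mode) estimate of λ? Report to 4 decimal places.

With a Gamma(shape α, rate β) prior on the exponential rate λ, the posterior after n observations with total T = Σxᵢ is Gamma(α+n, β+T).
Sum of observations T = 13.5 minutes; n = 6.
Posterior: Gamma(9.5+6, 16.4+13.5) = Gamma(15.5, 29.9).
Mode = (α−1)/β = 0.4849.

0.4849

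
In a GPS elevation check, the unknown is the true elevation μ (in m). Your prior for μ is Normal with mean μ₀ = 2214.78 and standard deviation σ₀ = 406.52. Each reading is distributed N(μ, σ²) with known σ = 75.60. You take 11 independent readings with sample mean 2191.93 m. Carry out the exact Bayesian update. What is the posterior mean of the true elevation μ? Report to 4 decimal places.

For Normal data with known variance σ², a Normal(μ₀, σ₀²) prior on μ is conjugate. Posterior precision = 1/σ₀² + n/σ²; posterior mean is the precision-weighted average of μ₀ and x̄.
n·x̄ = 11·2191.93 = 24111.23.
σ₀² = 406.52² = 165258.5104, σ² = 75.60² = 5715.36; σ² + n·σ₀² = 5715.36 + 11·165258.5104 = 1823558.9744.
Posterior mean = (μ₀/σ₀² + n·x̄/σ²)/(1/σ₀² + n/σ²) = (σ²·μ₀ + σ₀²·n·x̄)/(σ² + n·σ₀²) = (5715.36·2214.78 + 165258.5104·24111.23)/1823558.9744 = 3997244218.732592/1823558.9744 = 2192.0016.

2192.0016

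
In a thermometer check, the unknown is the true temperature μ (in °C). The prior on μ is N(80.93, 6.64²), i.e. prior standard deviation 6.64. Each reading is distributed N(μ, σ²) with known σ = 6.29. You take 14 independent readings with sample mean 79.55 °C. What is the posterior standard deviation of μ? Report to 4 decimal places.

1.6297

For Normal data with known variance σ², a Normal(μ₀, σ₀²) prior on μ is conjugate. Posterior precision = 1/σ₀² + n/σ²; posterior mean is the precision-weighted average of μ₀ and x̄.
σ₀² = 6.64² = 44.0896, σ² = 6.29² = 39.5641; σ² + n·σ₀² = 39.5641 + 14·44.0896 = 656.8185.
Posterior precision = 1/σ₀² + n/σ² = 1/44.0896 + 14/39.5641 = (σ² + n·σ₀²)/(σ₀²σ²) = 656.8185/(44.0896·39.5641); posterior variance σₙ² = σ₀²σ²/(σ² + n·σ₀²) = 44.0896·39.5641/656.8185 = 2.655780.
Posterior SD = √σₙ² = √(44.0896·39.5641/656.8185) = 1.6297.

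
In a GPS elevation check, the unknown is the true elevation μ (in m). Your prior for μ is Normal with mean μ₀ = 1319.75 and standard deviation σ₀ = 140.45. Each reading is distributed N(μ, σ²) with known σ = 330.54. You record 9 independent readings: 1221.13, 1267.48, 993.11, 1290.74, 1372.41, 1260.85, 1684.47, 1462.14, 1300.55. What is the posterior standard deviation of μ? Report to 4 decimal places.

For Normal data with known variance σ², a Normal(μ₀, σ₀²) prior on μ is conjugate. Posterior precision = 1/σ₀² + n/σ²; posterior mean is the precision-weighted average of μ₀ and x̄.
σ₀² = 140.45² = 19726.2025, σ² = 330.54² = 109256.6916; σ² + n·σ₀² = 109256.6916 + 9·19726.2025 = 286792.5141.
Posterior precision = 1/σ₀² + n/σ² = 1/19726.2025 + 9/109256.6916 = (σ² + n·σ₀²)/(σ₀²σ²) = 286792.5141/(19726.2025·109256.6916); posterior variance σₙ² = σ₀²σ²/(σ² + n·σ₀²) = 19726.2025·109256.6916/286792.5141 = 7514.908922.
Posterior SD = √σₙ² = √(19726.2025·109256.6916/286792.5141) = 86.6886.

86.6886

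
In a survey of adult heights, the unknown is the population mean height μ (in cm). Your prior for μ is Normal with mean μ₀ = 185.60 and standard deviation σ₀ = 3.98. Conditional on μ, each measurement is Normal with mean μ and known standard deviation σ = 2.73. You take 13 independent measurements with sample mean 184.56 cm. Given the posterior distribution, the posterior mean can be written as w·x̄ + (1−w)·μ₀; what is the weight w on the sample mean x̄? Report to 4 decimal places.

0.9651

For Normal data with known variance σ², a Normal(μ₀, σ₀²) prior on μ is conjugate. Posterior precision = 1/σ₀² + n/σ²; posterior mean is the precision-weighted average of μ₀ and x̄.
σ₀² = 3.98² = 15.8404, σ² = 2.73² = 7.4529. Prior precision 1/σ₀² = 1/15.8404; data precision n/σ² = 13/7.4529.
w = (n/σ²)/(1/σ₀² + n/σ²) = n·σ₀²/(σ² + n·σ₀²) = 13·15.8404/(7.4529 + 13·15.8404) = 205.9252/213.3781 = 0.9651.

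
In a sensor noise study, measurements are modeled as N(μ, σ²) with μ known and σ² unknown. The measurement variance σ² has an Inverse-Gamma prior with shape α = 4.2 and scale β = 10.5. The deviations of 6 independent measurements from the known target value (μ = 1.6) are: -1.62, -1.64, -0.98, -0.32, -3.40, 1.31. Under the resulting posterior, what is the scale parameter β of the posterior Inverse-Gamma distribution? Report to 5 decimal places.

20.32645

With known mean μ and an Inverse-Gamma(α, β) prior on σ², the Normal likelihood is conjugate: posterior is Inv-Gamma(α + n/2, β + Σ(xᵢ−μ)²/2).
Σ(xᵢ−μ)² = (-1.62)² + (-1.64)² + (-0.98)² + (-0.32)² + (-3.40)² + (1.31)² = 19.6529.
Posterior: Inv-Gamma(4.2 + 6/2, 10.5 + 19.6529/2) = Inv-Gamma(7.20, 20.32645).
Posterior β = 20.32645.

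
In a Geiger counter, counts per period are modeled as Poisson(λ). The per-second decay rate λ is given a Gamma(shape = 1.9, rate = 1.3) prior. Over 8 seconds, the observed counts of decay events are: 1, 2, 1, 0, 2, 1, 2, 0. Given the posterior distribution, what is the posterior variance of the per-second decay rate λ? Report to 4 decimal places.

With a Gamma(shape α, rate β) prior, the Poisson likelihood is conjugate: the posterior is Gamma(α + ΣXᵢ, β + n).
Sum of counts S = 9 over n = 8 seconds.
Posterior: Gamma(α+S, β+n) = Gamma(1.9+9, 1.3+8) = Gamma(10.9, 9.3).
Var = α/β² = 10.9/9.3² = 0.1260.

0.1260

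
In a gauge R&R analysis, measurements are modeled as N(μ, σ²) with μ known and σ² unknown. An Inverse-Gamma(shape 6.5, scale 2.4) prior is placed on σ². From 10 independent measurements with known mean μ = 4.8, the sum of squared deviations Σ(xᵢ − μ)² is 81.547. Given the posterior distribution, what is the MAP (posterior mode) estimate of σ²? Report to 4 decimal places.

3.4539

With known mean μ and an Inverse-Gamma(α, β) prior on σ², the Normal likelihood is conjugate: posterior is Inv-Gamma(α + n/2, β + Σ(xᵢ−μ)²/2).
Posterior: Inv-Gamma(6.5 + 10/2, 2.4 + 81.547/2) = Inv-Gamma(11.50, 43.1735).
Mode = β/(α+1) = 43.1735/12.50 = 3.4539.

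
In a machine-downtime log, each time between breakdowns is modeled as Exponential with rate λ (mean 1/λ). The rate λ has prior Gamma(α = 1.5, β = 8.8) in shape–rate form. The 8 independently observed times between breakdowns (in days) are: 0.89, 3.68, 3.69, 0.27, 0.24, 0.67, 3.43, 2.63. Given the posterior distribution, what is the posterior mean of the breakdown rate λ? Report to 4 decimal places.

With a Gamma(shape α, rate β) prior on the exponential rate λ, the posterior after n observations with total T = Σxᵢ is Gamma(α+n, β+T).
Sum of observations T = 15.50 days; n = 8.
Posterior: Gamma(1.5+8, 8.8+15.50) = Gamma(9.5, 24.30).
Posterior mean of λ = α/β = 9.5/24.30 = 0.3909.

0.3909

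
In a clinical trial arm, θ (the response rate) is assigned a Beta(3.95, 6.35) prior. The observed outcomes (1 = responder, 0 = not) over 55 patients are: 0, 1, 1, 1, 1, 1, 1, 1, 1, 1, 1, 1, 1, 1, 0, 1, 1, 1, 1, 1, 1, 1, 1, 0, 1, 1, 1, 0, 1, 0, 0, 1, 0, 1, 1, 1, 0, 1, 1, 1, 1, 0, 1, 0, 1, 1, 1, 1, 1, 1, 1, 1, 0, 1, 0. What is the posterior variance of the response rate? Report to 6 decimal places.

0.003047

The Beta prior is conjugate to a Binomial/Bernoulli likelihood; the update adds successes to α and failures to β.
Posterior: Beta(α+k, β+n−k) = Beta(3.95+43, 6.35+12) = Beta(46.95, 18.35).
Var = αβ/((α+β)²(α+β+1)) = 46.95·18.35/(65.30²·66.30) = 0.003047.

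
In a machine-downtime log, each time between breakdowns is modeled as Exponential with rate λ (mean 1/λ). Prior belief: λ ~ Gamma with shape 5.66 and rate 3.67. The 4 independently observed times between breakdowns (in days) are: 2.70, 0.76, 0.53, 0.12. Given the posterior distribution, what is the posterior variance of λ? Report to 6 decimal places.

0.159595

With a Gamma(shape α, rate β) prior on the exponential rate λ, the posterior after n observations with total T = Σxᵢ is Gamma(α+n, β+T).
Sum of observations T = 4.11 days; n = 4.
Posterior: Gamma(5.66+4, 3.67+4.11) = Gamma(9.66, 7.78).
Var = α/β² = 0.159595.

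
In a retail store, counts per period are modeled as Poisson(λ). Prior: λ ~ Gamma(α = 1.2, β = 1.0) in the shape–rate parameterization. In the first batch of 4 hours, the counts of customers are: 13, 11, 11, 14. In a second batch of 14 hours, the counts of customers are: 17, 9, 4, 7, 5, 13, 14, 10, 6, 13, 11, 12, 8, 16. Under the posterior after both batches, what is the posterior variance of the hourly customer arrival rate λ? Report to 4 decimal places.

0.5407

With a Gamma(shape α, rate β) prior, the Poisson likelihood is conjugate: the posterior is Gamma(α + ΣXᵢ, β + n).
Batch 1: sum of counts S = 49 over n = 4 hours.
After batch 1: Gamma(α+S, β+n) = Gamma(1.2+49, 1.0+4) = Gamma(50.2, 5.0).
Batch 2: sum of counts S = 145 over n = 14 hours.
After batch 2: Gamma(α+S, β+n) = Gamma(50.2+145, 5.0+14) = Gamma(195.2, 19.0).
Var = α/β² = 195.2/19.0² = 0.5407.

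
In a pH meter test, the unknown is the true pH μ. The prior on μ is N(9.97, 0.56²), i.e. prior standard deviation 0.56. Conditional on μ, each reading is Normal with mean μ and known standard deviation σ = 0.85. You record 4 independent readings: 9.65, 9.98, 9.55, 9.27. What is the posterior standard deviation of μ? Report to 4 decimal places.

For Normal data with known variance σ², a Normal(μ₀, σ₀²) prior on μ is conjugate. Posterior precision = 1/σ₀² + n/σ²; posterior mean is the precision-weighted average of μ₀ and x̄.
σ₀² = 0.56² = 0.3136, σ² = 0.85² = 0.7225; σ² + n·σ₀² = 0.7225 + 4·0.3136 = 1.9769.
Posterior precision = 1/σ₀² + n/σ² = 1/0.3136 + 4/0.7225 = (σ² + n·σ₀²)/(σ₀²σ²) = 1.9769/(0.3136·0.7225); posterior variance σₙ² = σ₀²σ²/(σ² + n·σ₀²) = 0.3136·0.7225/1.9769 = 0.114612.
Posterior SD = √σₙ² = √(0.3136·0.7225/1.9769) = 0.3385.

0.3385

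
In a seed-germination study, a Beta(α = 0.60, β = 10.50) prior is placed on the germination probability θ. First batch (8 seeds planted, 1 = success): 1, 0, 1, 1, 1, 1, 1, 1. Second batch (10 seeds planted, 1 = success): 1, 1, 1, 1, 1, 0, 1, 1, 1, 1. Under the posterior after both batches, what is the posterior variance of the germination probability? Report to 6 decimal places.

0.008141

The Beta prior is conjugate to a Binomial/Bernoulli likelihood; the update adds successes to α and failures to β.
After batch 1: Beta(0.60+7, 10.50+1) = Beta(7.60, 11.50).
After batch 2: Beta(7.60+9, 11.50+1) = Beta(16.60, 12.50).
Var = αβ/((α+β)²(α+β+1)) = 16.60·12.50/(29.10²·30.10) = 0.008141.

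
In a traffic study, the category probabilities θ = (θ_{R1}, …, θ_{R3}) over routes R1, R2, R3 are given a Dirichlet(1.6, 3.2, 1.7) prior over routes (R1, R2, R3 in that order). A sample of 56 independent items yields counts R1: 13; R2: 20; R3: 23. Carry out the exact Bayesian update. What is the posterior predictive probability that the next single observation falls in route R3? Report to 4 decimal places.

The Dirichlet prior is conjugate to the Multinomial likelihood: each posterior αⱼ = prior αⱼ + observed count nⱼ.
Posterior concentration: (14.6, 23.2, 24.7), total = 62.5.
P(next = R3 | data) = α_{R3}/Σα = 0.3952.

0.3952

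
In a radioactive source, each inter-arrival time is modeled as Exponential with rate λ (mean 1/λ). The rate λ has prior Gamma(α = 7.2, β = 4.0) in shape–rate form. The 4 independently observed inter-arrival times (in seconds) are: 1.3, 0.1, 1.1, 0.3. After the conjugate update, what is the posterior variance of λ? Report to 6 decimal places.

With a Gamma(shape α, rate β) prior on the exponential rate λ, the posterior after n observations with total T = Σxᵢ is Gamma(α+n, β+T).
Sum of observations T = 2.8 seconds; n = 4.
Posterior: Gamma(7.2+4, 4.0+2.8) = Gamma(11.2, 6.8).
Var = α/β² = 0.242215.

0.242215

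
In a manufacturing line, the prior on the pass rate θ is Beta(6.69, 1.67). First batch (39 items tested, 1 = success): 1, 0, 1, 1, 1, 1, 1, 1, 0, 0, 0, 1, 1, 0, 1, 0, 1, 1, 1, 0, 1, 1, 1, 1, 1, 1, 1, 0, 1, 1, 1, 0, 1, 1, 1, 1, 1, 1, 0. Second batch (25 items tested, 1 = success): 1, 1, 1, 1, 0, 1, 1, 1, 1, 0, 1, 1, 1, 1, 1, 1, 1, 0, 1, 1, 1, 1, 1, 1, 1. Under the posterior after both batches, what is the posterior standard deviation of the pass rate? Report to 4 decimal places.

0.0469

The Beta prior is conjugate to a Binomial/Bernoulli likelihood; the update adds successes to α and failures to β.
After batch 1: Beta(6.69+29, 1.67+10) = Beta(35.69, 11.67).
After batch 2: Beta(35.69+22, 11.67+3) = Beta(57.69, 14.67).
Var = αβ/((α+β)²(α+β+1)) = 57.69·14.67/(72.36²·73.36) = 0.00220330; SD = √0.00220330 = 0.0469.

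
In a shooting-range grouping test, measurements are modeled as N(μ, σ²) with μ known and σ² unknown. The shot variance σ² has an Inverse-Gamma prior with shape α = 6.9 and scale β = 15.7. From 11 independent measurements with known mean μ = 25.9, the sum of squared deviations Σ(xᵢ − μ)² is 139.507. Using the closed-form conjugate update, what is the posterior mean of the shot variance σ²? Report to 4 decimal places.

7.4959

With known mean μ and an Inverse-Gamma(α, β) prior on σ², the Normal likelihood is conjugate: posterior is Inv-Gamma(α + n/2, β + Σ(xᵢ−μ)²/2).
Posterior: Inv-Gamma(6.9 + 11/2, 15.7 + 139.507/2) = Inv-Gamma(12.40, 85.4535).
E[σ²|data] = β/(α−1) = 85.4535/11.40 = 7.4959.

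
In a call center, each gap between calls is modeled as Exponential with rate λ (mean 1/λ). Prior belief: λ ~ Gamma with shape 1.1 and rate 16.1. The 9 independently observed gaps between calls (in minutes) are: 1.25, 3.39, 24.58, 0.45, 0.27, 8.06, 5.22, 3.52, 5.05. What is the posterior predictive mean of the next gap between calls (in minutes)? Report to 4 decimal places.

With a Gamma(shape α, rate β) prior on the exponential rate λ, the posterior after n observations with total T = Σxᵢ is Gamma(α+n, β+T).
Sum of observations T = 51.79 minutes; n = 9.
Posterior: Gamma(1.1+9, 16.1+51.79) = Gamma(10.1, 67.89).
The predictive distribution for the next observation is Lomax; its mean is β/(α−1) = 67.89/9.1 = 7.4604.

7.4604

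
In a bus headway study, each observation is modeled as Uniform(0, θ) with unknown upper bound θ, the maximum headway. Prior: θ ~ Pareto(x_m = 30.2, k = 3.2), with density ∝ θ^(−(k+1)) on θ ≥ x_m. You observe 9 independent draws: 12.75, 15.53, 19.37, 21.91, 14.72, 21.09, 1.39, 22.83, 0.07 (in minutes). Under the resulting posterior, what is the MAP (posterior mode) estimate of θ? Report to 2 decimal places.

A Pareto(scale x_m, shape k) prior on the upper bound θ of Uniform(0, θ) is conjugate: posterior is Pareto(max(x_m, max xᵢ), k + n).
Sample maximum = 22.83; prior scale x_m = 30.2 → posterior scale = max = 30.20.
Posterior shape = 3.2 + 9 = 12.2.
The Pareto density is decreasing on [x_m, ∞), so the mode is x_m = 30.20.

30.20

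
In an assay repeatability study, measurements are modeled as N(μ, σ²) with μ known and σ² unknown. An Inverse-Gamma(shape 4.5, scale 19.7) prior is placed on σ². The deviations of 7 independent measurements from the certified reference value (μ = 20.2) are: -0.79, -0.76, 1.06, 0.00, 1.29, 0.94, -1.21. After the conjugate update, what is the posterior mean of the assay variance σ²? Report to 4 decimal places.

3.2669

With known mean μ and an Inverse-Gamma(α, β) prior on σ², the Normal likelihood is conjugate: posterior is Inv-Gamma(α + n/2, β + Σ(xᵢ−μ)²/2).
Σ(xᵢ−μ)² = (-0.79)² + (-0.76)² + (1.06)² + (0.00)² + (1.29)² + (0.94)² + (-1.21)² = 6.3371.
Posterior: Inv-Gamma(4.5 + 7/2, 19.7 + 6.3371/2) = Inv-Gamma(8.00, 22.86855).
E[σ²|data] = β/(α−1) = 22.86855/7.00 = 3.2669.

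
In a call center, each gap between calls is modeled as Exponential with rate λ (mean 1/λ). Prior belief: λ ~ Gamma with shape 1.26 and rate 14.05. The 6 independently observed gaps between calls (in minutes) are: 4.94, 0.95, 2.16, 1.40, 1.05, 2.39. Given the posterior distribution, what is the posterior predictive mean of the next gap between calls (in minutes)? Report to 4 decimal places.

With a Gamma(shape α, rate β) prior on the exponential rate λ, the posterior after n observations with total T = Σxᵢ is Gamma(α+n, β+T).
Sum of observations T = 12.89 minutes; n = 6.
Posterior: Gamma(1.26+6, 14.05+12.89) = Gamma(7.26, 26.94).
The predictive distribution for the next observation is Lomax; its mean is β/(α−1) = 26.94/6.26 = 4.3035.

4.3035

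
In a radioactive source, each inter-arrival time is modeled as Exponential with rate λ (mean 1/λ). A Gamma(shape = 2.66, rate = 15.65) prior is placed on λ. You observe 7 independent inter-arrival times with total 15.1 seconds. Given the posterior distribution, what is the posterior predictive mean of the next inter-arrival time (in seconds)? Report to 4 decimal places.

With a Gamma(shape α, rate β) prior on the exponential rate λ, the posterior after n observations with total T = Σxᵢ is Gamma(α+n, β+T).
Posterior: Gamma(2.66+7, 15.65+15.1) = Gamma(9.66, 30.75).
The predictive distribution for the next observation is Lomax; its mean is β/(α−1) = 30.75/8.66 = 3.5508.

3.5508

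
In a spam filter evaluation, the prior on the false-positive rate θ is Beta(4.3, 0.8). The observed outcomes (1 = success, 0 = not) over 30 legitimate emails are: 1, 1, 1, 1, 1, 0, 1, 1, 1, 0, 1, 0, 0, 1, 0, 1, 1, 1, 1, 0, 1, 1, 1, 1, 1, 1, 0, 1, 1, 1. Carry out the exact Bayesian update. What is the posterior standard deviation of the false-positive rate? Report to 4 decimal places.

0.0692

The Beta prior is conjugate to a Binomial/Bernoulli likelihood; the update adds successes to α and failures to β.
Posterior: Beta(α+k, β+n−k) = Beta(4.3+23, 0.8+7) = Beta(27.3, 7.8).
Var = αβ/((α+β)²(α+β+1)) = 27.3·7.8/(35.1²·36.1) = 0.00478780; SD = √0.00478780 = 0.0692.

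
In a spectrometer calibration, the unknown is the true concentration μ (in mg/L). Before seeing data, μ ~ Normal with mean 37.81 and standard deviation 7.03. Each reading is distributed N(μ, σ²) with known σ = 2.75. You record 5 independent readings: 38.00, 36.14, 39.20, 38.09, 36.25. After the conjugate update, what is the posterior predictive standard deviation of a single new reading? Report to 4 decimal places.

3.0050

For Normal data with known variance σ², a Normal(μ₀, σ₀²) prior on μ is conjugate. Posterior precision = 1/σ₀² + n/σ²; posterior mean is the precision-weighted average of μ₀ and x̄.
σ₀² = 7.03² = 49.4209, σ² = 2.75² = 7.5625; σ² + n·σ₀² = 7.5625 + 5·49.4209 = 254.667.
Posterior precision = 1/σ₀² + n/σ² = 1/49.4209 + 5/7.5625 = (σ² + n·σ₀²)/(σ₀²σ²) = 254.667/(49.4209·7.5625); posterior variance σₙ² = σ₀²σ²/(σ² + n·σ₀²) = 49.4209·7.5625/254.667 = 1.467585.
Predictive variance for one new observation = σₙ² + σ² = 49.4209·7.5625/254.667 + 7.5625 = σ²·(σ₀² + 254.667)/254.667 = 7.5625·304.0879/254.667 = 9.030085; SD = √(7.5625·304.0879/254.667) = 3.0050.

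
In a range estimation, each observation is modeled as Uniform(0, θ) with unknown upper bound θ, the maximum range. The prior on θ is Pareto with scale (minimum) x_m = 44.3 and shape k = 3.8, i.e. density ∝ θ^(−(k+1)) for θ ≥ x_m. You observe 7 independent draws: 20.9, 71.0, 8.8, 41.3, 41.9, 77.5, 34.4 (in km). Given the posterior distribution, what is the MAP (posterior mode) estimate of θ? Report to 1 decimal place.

77.5

A Pareto(scale x_m, shape k) prior on the upper bound θ of Uniform(0, θ) is conjugate: posterior is Pareto(max(x_m, max xᵢ), k + n).
Sample maximum = 77.5; prior scale x_m = 44.3 → posterior scale = max = 77.5.
Posterior shape = 3.8 + 7 = 10.8.
The Pareto density is decreasing on [x_m, ∞), so the mode is x_m = 77.5.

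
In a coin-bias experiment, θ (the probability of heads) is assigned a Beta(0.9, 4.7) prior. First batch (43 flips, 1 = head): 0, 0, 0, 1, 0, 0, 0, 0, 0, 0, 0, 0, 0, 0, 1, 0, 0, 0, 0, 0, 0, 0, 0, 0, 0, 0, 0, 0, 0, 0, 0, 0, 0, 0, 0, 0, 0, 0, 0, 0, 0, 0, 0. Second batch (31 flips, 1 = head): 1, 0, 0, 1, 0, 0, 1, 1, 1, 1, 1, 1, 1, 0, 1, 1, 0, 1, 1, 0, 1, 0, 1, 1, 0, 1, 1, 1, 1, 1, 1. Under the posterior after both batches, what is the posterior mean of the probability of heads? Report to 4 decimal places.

The Beta prior is conjugate to a Binomial/Bernoulli likelihood; the update adds successes to α and failures to β.
After batch 1: Beta(0.9+2, 4.7+41) = Beta(2.9, 45.7).
After batch 2: Beta(2.9+22, 45.7+9) = Beta(24.9, 54.7).
Posterior mean = α/(α+β) = 24.9/79.6 = 0.3128.

0.3128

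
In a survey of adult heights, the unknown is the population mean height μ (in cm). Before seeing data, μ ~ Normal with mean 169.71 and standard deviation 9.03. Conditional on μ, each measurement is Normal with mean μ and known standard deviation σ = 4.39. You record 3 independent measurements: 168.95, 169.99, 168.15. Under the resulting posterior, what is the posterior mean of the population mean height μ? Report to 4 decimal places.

169.0797

For Normal data with known variance σ², a Normal(μ₀, σ₀²) prior on μ is conjugate. Posterior precision = 1/σ₀² + n/σ²; posterior mean is the precision-weighted average of μ₀ and x̄.
Σxᵢ = 168.95 + 169.99 + 168.15 = 507.09, so n·x̄ = 507.09.
σ₀² = 9.03² = 81.5409, σ² = 4.39² = 19.2721; σ² + n·σ₀² = 19.2721 + 3·81.5409 = 263.8948.
Posterior mean = (μ₀/σ₀² + n·x̄/σ²)/(1/σ₀² + n/σ²) = (σ²·μ₀ + σ₀²·n·x̄)/(σ² + n·σ₀²) = (19.2721·169.71 + 81.5409·507.09)/263.8948 = 44619.243072/263.8948 = 169.0797.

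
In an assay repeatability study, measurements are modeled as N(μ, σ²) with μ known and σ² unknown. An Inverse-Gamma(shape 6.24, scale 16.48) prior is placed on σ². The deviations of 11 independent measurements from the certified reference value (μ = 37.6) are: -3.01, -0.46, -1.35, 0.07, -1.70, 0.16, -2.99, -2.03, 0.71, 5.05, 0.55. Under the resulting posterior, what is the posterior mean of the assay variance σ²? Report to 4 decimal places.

4.0198

With known mean μ and an Inverse-Gamma(α, β) prior on σ², the Normal likelihood is conjugate: posterior is Inv-Gamma(α + n/2, β + Σ(xᵢ−μ)²/2).
Σ(xᵢ−μ)² = (-3.01)² + (-0.46)² + (-1.35)² + (0.07)² + (-1.70)² + (0.16)² + (-2.99)² + (-2.03)² + (0.71)² + (5.05)² + (0.55)² = 53.3848.
Posterior: Inv-Gamma(6.24 + 11/2, 16.48 + 53.3848/2) = Inv-Gamma(11.74, 43.17240).
E[σ²|data] = β/(α−1) = 43.17240/10.74 = 4.0198.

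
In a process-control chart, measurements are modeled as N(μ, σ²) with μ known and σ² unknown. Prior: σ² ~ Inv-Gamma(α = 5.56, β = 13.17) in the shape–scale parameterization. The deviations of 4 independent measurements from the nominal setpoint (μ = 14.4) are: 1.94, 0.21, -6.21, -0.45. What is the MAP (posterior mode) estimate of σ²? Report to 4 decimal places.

4.0254

With known mean μ and an Inverse-Gamma(α, β) prior on σ², the Normal likelihood is conjugate: posterior is Inv-Gamma(α + n/2, β + Σ(xᵢ−μ)²/2).
Σ(xᵢ−μ)² = (1.94)² + (0.21)² + (-6.21)² + (-0.45)² = 42.5743.
Posterior: Inv-Gamma(5.56 + 4/2, 13.17 + 42.5743/2) = Inv-Gamma(7.56, 34.45715).
Mode = β/(α+1) = 34.45715/8.56 = 4.0254.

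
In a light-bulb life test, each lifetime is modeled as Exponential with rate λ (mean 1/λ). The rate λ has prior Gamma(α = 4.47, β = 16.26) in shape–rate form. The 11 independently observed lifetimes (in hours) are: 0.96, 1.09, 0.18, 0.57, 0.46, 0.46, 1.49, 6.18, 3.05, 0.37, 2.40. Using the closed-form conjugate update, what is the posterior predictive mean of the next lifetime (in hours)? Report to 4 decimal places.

With a Gamma(shape α, rate β) prior on the exponential rate λ, the posterior after n observations with total T = Σxᵢ is Gamma(α+n, β+T).
Sum of observations T = 17.21 hours; n = 11.
Posterior: Gamma(4.47+11, 16.26+17.21) = Gamma(15.47, 33.47).
The predictive distribution for the next observation is Lomax; its mean is β/(α−1) = 33.47/14.47 = 2.3131.

2.3131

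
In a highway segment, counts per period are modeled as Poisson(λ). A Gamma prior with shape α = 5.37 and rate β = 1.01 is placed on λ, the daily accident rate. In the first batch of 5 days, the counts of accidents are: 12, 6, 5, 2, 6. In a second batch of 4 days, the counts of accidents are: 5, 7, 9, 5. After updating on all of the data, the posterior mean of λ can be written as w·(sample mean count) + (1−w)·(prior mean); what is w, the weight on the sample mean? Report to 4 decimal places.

0.8991

With a Gamma(shape α, rate β) prior, the Poisson likelihood is conjugate: the posterior is Gamma(α + ΣXᵢ, β + n).
Total number of days: n = 5 + 4 = 9.
Posterior mean = (α₀+S)/(β₀+n) = [n/(β₀+n)]·(S/n) + [β₀/(β₀+n)]·(α₀/β₀), so only n and β₀ enter the weight.
Weight on data w = n/(β₀+n) = 9/(1.01+9) = 9/10.01 = 0.8991.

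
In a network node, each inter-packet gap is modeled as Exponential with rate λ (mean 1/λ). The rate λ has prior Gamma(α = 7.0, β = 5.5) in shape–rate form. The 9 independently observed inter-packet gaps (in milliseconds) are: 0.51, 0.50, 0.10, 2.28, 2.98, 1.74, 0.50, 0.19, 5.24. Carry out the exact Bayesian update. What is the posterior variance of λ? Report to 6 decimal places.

0.041905

With a Gamma(shape α, rate β) prior on the exponential rate λ, the posterior after n observations with total T = Σxᵢ is Gamma(α+n, β+T).
Sum of observations T = 14.04 milliseconds; n = 9.
Posterior: Gamma(7.0+9, 5.5+14.04) = Gamma(16.0, 19.54).
Var = α/β² = 0.041905.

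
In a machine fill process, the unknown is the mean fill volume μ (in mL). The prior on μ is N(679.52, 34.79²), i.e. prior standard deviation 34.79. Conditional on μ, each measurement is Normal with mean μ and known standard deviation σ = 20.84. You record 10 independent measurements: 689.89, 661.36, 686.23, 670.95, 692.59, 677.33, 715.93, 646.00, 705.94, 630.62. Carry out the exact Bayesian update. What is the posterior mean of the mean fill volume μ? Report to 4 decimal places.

For Normal data with known variance σ², a Normal(μ₀, σ₀²) prior on μ is conjugate. Posterior precision = 1/σ₀² + n/σ²; posterior mean is the precision-weighted average of μ₀ and x̄.
Σxᵢ = 689.89 + 661.36 + 686.23 + 670.95 + 692.59 + 677.33 + 715.93 + 646.00 + 705.94 + 630.62 = 6776.84, so n·x̄ = 6776.84.
σ₀² = 34.79² = 1210.3441, σ² = 20.84² = 434.3056; σ² + n·σ₀² = 434.3056 + 10·1210.3441 = 12537.7466.
Posterior mean = (μ₀/σ₀² + n·x̄/σ²)/(1/σ₀² + n/σ²) = (σ²·μ₀ + σ₀²·n·x̄)/(σ² + n·σ₀²) = (434.3056·679.52 + 1210.3441·6776.84)/12537.7466 = 8497427.651956/12537.7466 = 677.7476.

677.7476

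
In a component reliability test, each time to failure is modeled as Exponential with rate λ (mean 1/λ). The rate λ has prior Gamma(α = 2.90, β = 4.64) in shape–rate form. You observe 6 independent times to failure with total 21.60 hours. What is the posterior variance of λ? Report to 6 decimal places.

0.012926

With a Gamma(shape α, rate β) prior on the exponential rate λ, the posterior after n observations with total T = Σxᵢ is Gamma(α+n, β+T).
Posterior: Gamma(2.90+6, 4.64+21.60) = Gamma(8.90, 26.24).
Var = α/β² = 0.012926.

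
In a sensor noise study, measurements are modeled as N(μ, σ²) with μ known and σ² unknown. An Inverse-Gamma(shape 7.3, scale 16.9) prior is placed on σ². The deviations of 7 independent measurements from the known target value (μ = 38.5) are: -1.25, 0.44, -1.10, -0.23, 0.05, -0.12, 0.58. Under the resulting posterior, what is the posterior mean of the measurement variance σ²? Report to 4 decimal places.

With known mean μ and an Inverse-Gamma(α, β) prior on σ², the Normal likelihood is conjugate: posterior is Inv-Gamma(α + n/2, β + Σ(xᵢ−μ)²/2).
Σ(xᵢ−μ)² = (-1.25)² + (0.44)² + (-1.10)² + (-0.23)² + (0.05)² + (-0.12)² + (0.58)² = 3.3723.
Posterior: Inv-Gamma(7.3 + 7/2, 16.9 + 3.3723/2) = Inv-Gamma(10.80, 18.58615).
E[σ²|data] = β/(α−1) = 18.58615/9.80 = 1.8965.

1.8965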